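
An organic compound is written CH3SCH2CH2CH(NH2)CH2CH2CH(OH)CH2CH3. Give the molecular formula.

Atom tally by fragment:
  CH3SCH2 → C:2 H:5 S:1
  CH2 → C:1 H:2
  CH(NH2) → C:1 H:3 N:1
  CH2 → C:1 H:2
  CH2 → C:1 H:2
  CH(OH) → C:1 H:2 O:1
  CH2 → C:1 H:2
  CH3 → C:1 H:3
Element totals:
  C: 9
  H: 21
  N: 1
  O: 1
  S: 1

C9H21NOS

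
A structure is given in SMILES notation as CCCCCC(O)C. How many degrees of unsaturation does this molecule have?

0

Atom tally by fragment:
  CH3 → C:1 H:3
  CH2 → C:1 H:2
  CH2 → C:1 H:2
  CH2 → C:1 H:2
  CH2 → C:1 H:2
  CH(OH) → C:1 H:2 O:1
  CH3 → C:1 H:3
Element totals:
  C: 7
  H: 16
  O: 1
Molecular formula: C7H16O.
DoU = (2C + 2 + N − H − X) / 2 = (2·7 + 2 + 0 − 16 − 0) / 2 = 0.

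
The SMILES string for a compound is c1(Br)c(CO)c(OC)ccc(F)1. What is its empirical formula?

C8H8BrFO2

Atom tally by fragment:
  benzene ring core → C:6 H:6
  (− 4 ring H displaced by substituents)
  + Br → Br:1
  + CH2OH → C:1 H:3 O:1
  + OCH3 → C:1 H:3 O:1
  + F → F:1
Element totals:
  C: 8
  H: 8
  Br: 1
  F: 1
  O: 2
Molecular formula: C8H8BrFO2.
gcd of subscripts (1, 8, 1, 8, 2) = 1, so the empirical formula equals the molecular formula.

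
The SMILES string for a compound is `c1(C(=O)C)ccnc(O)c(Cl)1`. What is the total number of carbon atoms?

Atom tally by fragment:
  pyridine ring core → C:5 H:5 N:1
  (− 3 ring H displaced by substituents)
  + COCH3 → C:2 H:3 O:1
  + OH → O:1 H:1
  + Cl → Cl:1
Element totals:
  C: 7
  H: 6
  Cl: 1
  N: 1
  O: 2

7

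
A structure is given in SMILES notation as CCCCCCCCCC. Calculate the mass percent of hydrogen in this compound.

Atom tally by fragment:
  CH3 → C:1 H:3
  CH2 → C:1 H:2
  CH2 → C:1 H:2
  CH2 → C:1 H:2
  CH2 → C:1 H:2
  CH2 → C:1 H:2
  CH2 → C:1 H:2
  CH2 → C:1 H:2
  CH2 → C:1 H:2
  CH3 → C:1 H:3
Element totals:
  C: 10
  H: 22
Molecular formula: C10H22.
Molar mass = 142.286 g/mol.
Mass from H: 22 × 1.008 = 22.176 g/mol.
%H = 22.176 / 142.286 × 100 = 15.59%.

15.59%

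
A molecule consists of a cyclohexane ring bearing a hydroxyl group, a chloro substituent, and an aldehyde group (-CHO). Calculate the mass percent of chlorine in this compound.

Atom tally by fragment:
  cyclohexane ring core → C:6 H:12
  (− 3 ring H displaced by substituents)
  + OH → O:1 H:1
  + Cl → Cl:1
  + CHO → C:1 H:1 O:1
Element totals:
  C: 7
  H: 11
  Cl: 1
  O: 2
Molecular formula: C7H11ClO2.
Molar mass = 162.613 g/mol.
Mass from Cl: 1 × 35.45 = 35.450 g/mol.
%Cl = 35.450 / 162.613 × 100 = 21.80%.

21.80%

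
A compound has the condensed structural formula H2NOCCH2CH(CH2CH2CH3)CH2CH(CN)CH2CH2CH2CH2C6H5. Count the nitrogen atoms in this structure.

Element totals:
  C: 19
  H: 28
  N: 2
  O: 1

2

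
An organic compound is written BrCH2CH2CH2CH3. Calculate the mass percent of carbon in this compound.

Element totals:
  C: 4
  H: 9
  Br: 1
Molecular formula: C4H9Br.
Molar mass = 137.020 g/mol.
Mass from C: 4 × 12.011 = 48.044 g/mol.
%C = 48.044 / 137.020 × 100 = 35.06%.

35.06%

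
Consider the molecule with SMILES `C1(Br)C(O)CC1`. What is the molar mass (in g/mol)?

151.00 g/mol

Atom tally by fragment:
  cyclobutane ring core → C:4 H:8
  (− 2 ring H displaced by substituents)
  + Br → Br:1
  + OH → O:1 H:1
Element totals:
  C: 4
  H: 7
  Br: 1
  O: 1
Molecular formula: C4H7BrO.
  M = 4(12.011) + 7(1.008) + 79.904 + 15.999
    = 48.044 + 7.056 + 79.904 + 15.999 = 151.003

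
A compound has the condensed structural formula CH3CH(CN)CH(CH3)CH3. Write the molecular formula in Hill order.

C6H11N

Element totals:
  C: 6
  H: 11
  N: 1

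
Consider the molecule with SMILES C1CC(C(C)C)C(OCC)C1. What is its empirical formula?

Atom tally by fragment:
  cyclopentane ring core → C:5 H:10
  (− 2 ring H displaced by substituents)
  + CH(CH3)2 → C:3 H:7
  + OC2H5 → C:2 H:5 O:1
Element totals:
  C: 10
  H: 20
  O: 1
Molecular formula: C10H20O.
gcd of subscripts (10, 20, 1) = 1, so the empirical formula equals the molecular formula.

C10H20O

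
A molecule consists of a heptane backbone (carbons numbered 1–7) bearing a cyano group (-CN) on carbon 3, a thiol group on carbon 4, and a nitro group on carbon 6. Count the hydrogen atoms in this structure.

14

Atom tally by fragment:
  CH3 → C:1 H:3
  CH2 → C:1 H:2
  CH(CN) → C:2 H:1 N:1
  CH(SH) → C:1 H:2 S:1
  CH2 → C:1 H:2
  CH(NO2) → C:1 H:1 N:1 O:2
  CH3 → C:1 H:3
Element totals:
  C: 8
  H: 14
  N: 2
  O: 2
  S: 1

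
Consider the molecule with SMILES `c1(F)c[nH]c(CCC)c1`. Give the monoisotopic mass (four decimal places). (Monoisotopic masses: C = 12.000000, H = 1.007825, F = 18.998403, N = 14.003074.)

Atom tally by fragment:
  pyrrole ring core → C:4 H:5 N:1
  (− 2 ring H displaced by substituents)
  + F → F:1
  + CH2CH2CH3 → C:3 H:7
Element totals:
  C: 7
  H: 10
  F: 1
  N: 1
Molecular formula: C7H10FN.
  M = 7(12.0) + 10(1.007825) + 18.998403 + 14.003074
    = 84.000000 + 10.078250 + 18.998403 + 14.003074 = 127.079727

127.0797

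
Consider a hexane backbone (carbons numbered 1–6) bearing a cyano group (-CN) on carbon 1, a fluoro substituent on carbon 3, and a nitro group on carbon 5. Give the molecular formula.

C7H11FN2O2

Atom tally by fragment:
  NCCH2 → C:2 H:2 N:1
  CH2 → C:1 H:2
  CH(F) → C:1 H:1 F:1
  CH2 → C:1 H:2
  CH(NO2) → C:1 H:1 N:1 O:2
  CH3 → C:1 H:3
Element totals:
  C: 7
  H: 11
  F: 1
  N: 2
  O: 2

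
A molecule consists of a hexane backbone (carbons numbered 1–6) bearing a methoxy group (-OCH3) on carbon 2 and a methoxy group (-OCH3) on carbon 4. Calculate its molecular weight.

Atom tally by fragment:
  CH3 → C:1 H:3
  CH(OCH3) → C:2 H:4 O:1
  CH2 → C:1 H:2
  CH(OCH3) → C:2 H:4 O:1
  CH2 → C:1 H:2
  CH3 → C:1 H:3
Element totals:
  C: 8
  H: 18
  O: 2
Molecular formula: C8H18O2.
  M = 8(12.011) + 18(1.008) + 2(15.999)
    = 96.088 + 18.144 + 31.998 = 146.230

146.23 g/mol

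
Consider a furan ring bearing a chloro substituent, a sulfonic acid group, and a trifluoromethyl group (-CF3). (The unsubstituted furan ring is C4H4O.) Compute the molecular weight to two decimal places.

250.57 g/mol

Atom tally by fragment:
  furan ring core → C:4 H:4 O:1
  (− 3 ring H displaced by substituents)
  + Cl → Cl:1
  + SO3H → S:1 O:3 H:1
  + CF3 → C:1 F:3
Element totals:
  C: 5
  H: 2
  Cl: 1
  F: 3
  O: 4
  S: 1
Molecular formula: C5H2ClF3O4S.
  M = 5(12.011) + 2(1.008) + 35.45 + 3(18.998) + 4(15.999) + 32.06
    = 60.055 + 2.016 + 35.450 + 56.994 + 63.996 + 32.060 = 250.571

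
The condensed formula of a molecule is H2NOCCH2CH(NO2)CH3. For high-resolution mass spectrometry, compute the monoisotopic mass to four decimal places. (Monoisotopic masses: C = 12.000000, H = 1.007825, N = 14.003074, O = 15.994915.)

Atom tally by fragment:
  H2NOCCH2 → C:2 H:4 O:1 N:1
  CH(NO2) → C:1 H:1 N:1 O:2
  CH3 → C:1 H:3
Element totals:
  C: 4
  H: 8
  N: 2
  O: 3
Molecular formula: C4H8N2O3.
  M = 4(12.0) + 8(1.007825) + 2(14.003074) + 3(15.994915)
    = 48.000000 + 8.062600 + 28.006148 + 47.984745 = 132.053493

132.0535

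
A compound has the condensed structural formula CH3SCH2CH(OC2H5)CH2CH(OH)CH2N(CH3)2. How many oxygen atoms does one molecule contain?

2

Atom tally by fragment:
  CH3SCH2 → C:2 H:5 S:1
  CH(OC2H5) → C:3 H:6 O:1
  CH2 → C:1 H:2
  CH(OH) → C:1 H:2 O:1
  CH2N(CH3)2 → C:3 H:8 N:1
Element totals:
  C: 10
  H: 23
  N: 1
  O: 2
  S: 1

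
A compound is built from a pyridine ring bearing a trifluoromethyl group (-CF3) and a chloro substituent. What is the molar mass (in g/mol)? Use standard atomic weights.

Atom tally by fragment:
  pyridine ring core → C:5 H:5 N:1
  (− 2 ring H displaced by substituents)
  + CF3 → C:1 F:3
  + Cl → Cl:1
Element totals:
  C: 6
  H: 3
  Cl: 1
  F: 3
  N: 1
Molecular formula: C6H3ClF3N.
  M = 6(12.011) + 3(1.008) + 35.45 + 3(18.998) + 14.007
    = 72.066 + 3.024 + 35.450 + 56.994 + 14.007 = 181.541

181.54 g/mol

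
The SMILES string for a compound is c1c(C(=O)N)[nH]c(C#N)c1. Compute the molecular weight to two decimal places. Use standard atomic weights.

Atom tally by fragment:
  pyrrole ring core → C:4 H:5 N:1
  (− 2 ring H displaced by substituents)
  + CONH2 → C:1 H:2 O:1 N:1
  + CN → C:1 N:1
Element totals:
  C: 6
  H: 5
  N: 3
  O: 1
Molecular formula: C6H5N3O.
  M = 6(12.011) + 5(1.008) + 3(14.007) + 15.999
    = 72.066 + 5.040 + 42.021 + 15.999 = 135.126

135.13 g/mol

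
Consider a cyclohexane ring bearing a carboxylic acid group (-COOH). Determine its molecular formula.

C7H12O2

Atom tally by fragment:
  cyclohexane ring core → C:6 H:12
  (− 1 ring H displaced by substituents)
  + COOH → C:1 H:1 O:2
Element totals:
  C: 7
  H: 12
  O: 2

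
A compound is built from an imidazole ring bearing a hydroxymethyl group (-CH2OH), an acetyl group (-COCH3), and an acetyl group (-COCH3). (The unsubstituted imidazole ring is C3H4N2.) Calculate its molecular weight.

182.18 g/mol

Atom tally by fragment:
  imidazole ring core → C:3 H:4 N:2
  (− 3 ring H displaced by substituents)
  + CH2OH → C:1 H:3 O:1
  + COCH3 → C:2 H:3 O:1
  + COCH3 → C:2 H:3 O:1
Element totals:
  C: 8
  H: 10
  N: 2
  O: 3
Molecular formula: C8H10N2O3.
  M = 8(12.011) + 10(1.008) + 2(14.007) + 3(15.999)
    = 96.088 + 10.080 + 28.014 + 47.997 = 182.179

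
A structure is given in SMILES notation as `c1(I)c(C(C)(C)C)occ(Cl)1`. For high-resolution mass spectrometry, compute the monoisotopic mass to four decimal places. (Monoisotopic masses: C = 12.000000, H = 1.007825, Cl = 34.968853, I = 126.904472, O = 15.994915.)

Atom tally by fragment:
  furan ring core → C:4 H:4 O:1
  (− 3 ring H displaced by substituents)
  + I → I:1
  + C(CH3)3 → C:4 H:9
  + Cl → Cl:1
Element totals:
  C: 8
  H: 10
  Cl: 1
  I: 1
  O: 1
Molecular formula: C8H10ClIO.
  M = 8(12.0) + 10(1.007825) + 34.968853 + 126.904472 + 15.994915
    = 96.000000 + 10.078250 + 34.968853 + 126.904472 + 15.994915 = 283.946490

283.9465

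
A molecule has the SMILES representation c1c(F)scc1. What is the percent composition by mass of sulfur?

31.39%

Atom tally by fragment:
  thiophene ring core → C:4 H:4 S:1
  (− 1 ring H displaced by substituents)
  + F → F:1
Element totals:
  C: 4
  H: 3
  F: 1
  S: 1
Molecular formula: C4H3FS.
Molar mass = 102.126 g/mol.
Mass from S: 1 × 32.06 = 32.060 g/mol.
%S = 32.060 / 102.126 × 100 = 31.39%.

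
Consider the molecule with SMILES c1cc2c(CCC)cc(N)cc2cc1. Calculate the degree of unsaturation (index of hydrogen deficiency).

7

Atom tally by fragment:
  naphthalene ring system core → C:10 H:8
  (− 2 ring H displaced by substituents)
  + CH2CH2CH3 → C:3 H:7
  + NH2 → N:1 H:2
Element totals:
  C: 13
  H: 15
  N: 1
Molecular formula: C13H15N.
DoU = (2C + 2 + N − H − X) / 2 = (2·13 + 2 + 1 − 15 − 0) / 2 = 7.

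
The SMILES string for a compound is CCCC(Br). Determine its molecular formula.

Atom tally by fragment:
  CH3 → C:1 H:3
  CH2 → C:1 H:2
  CH2 → C:1 H:2
  CH2Br → C:1 H:2 Br:1
Element totals:
  C: 4
  H: 9
  Br: 1

C4H9Br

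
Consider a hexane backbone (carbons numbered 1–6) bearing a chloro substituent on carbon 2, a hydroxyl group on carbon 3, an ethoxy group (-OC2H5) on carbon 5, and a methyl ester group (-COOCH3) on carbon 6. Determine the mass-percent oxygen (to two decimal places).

Atom tally by fragment:
  CH3 → C:1 H:3
  CH(Cl) → C:1 H:1 Cl:1
  CH(OH) → C:1 H:2 O:1
  CH2 → C:1 H:2
  CH(OC2H5) → C:3 H:6 O:1
  CH2COOCH3 → C:3 H:5 O:2
Element totals:
  C: 10
  H: 19
  Cl: 1
  O: 4
Molecular formula: C10H19ClO4.
Molar mass = 238.708 g/mol.
Mass from O: 4 × 15.999 = 63.996 g/mol.
%O = 63.996 / 238.708 × 100 = 26.81%.

26.81%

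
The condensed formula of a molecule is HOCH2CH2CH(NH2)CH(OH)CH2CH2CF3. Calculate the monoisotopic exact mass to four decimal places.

201.0977

Atom tally by fragment:
  HOCH2CH2 → C:2 H:5 O:1
  CH(NH2) → C:1 H:3 N:1
  CH(OH) → C:1 H:2 O:1
  CH2 → C:1 H:2
  CH2CF3 → C:2 H:2 F:3
Element totals:
  C: 7
  H: 14
  F: 3
  N: 1
  O: 2
Molecular formula: C7H14F3NO2.
  M = 7(12.0) + 14(1.007825) + 3(18.998403) + 14.003074 + 2(15.994915)
    = 84.000000 + 14.109550 + 56.995209 + 14.003074 + 31.989830 = 201.097663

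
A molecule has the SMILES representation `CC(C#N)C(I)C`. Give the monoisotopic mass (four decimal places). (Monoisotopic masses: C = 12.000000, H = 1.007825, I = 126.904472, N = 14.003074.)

Atom tally by fragment:
  CH3 → C:1 H:3
  CH(CN) → C:2 H:1 N:1
  CH(I) → C:1 H:1 I:1
  CH3 → C:1 H:3
Element totals:
  C: 5
  H: 8
  I: 1
  N: 1
Molecular formula: C5H8IN.
  M = 5(12.0) + 8(1.007825) + 126.904472 + 14.003074
    = 60.000000 + 8.062600 + 126.904472 + 14.003074 = 208.970146

208.9701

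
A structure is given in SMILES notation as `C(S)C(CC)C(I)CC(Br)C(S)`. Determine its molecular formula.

Atom tally by fragment:
  HSCH2 → C:1 H:3 S:1
  CH(C2H5) → C:3 H:6
  CH(I) → C:1 H:1 I:1
  CH2 → C:1 H:2
  CH(Br) → C:1 H:1 Br:1
  CH2SH → C:1 H:3 S:1
Element totals:
  C: 8
  H: 16
  Br: 1
  I: 1
  S: 2

C8H16BrIS2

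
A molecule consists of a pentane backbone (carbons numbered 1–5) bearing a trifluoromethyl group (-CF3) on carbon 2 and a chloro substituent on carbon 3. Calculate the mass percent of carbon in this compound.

Atom tally by fragment:
  CH3 → C:1 H:3
  CH(CF3) → C:2 H:1 F:3
  CH(Cl) → C:1 H:1 Cl:1
  CH2 → C:1 H:2
  CH3 → C:1 H:3
Element totals:
  C: 6
  H: 10
  Cl: 1
  F: 3
Molecular formula: C6H10ClF3.
Molar mass = 174.590 g/mol.
Mass from C: 6 × 12.011 = 72.066 g/mol.
%C = 72.066 / 174.590 × 100 = 41.28%.

41.28%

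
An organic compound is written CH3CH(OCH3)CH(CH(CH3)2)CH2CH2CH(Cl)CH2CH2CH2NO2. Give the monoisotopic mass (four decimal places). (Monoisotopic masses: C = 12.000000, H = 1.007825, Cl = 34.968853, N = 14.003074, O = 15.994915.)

Atom tally by fragment:
  CH3 → C:1 H:3
  CH(OCH3) → C:2 H:4 O:1
  CH(CH(CH3)2) → C:4 H:8
  CH2 → C:1 H:2
  CH2 → C:1 H:2
  CH(Cl) → C:1 H:1 Cl:1
  CH2 → C:1 H:2
  CH2 → C:1 H:2
  CH2NO2 → C:1 H:2 N:1 O:2
Element totals:
  C: 13
  H: 26
  Cl: 1
  N: 1
  O: 3
Molecular formula: C13H26ClNO3.
  M = 13(12.0) + 26(1.007825) + 34.968853 + 14.003074 + 3(15.994915)
    = 156.000000 + 26.203450 + 34.968853 + 14.003074 + 47.984745 = 279.160122

279.1601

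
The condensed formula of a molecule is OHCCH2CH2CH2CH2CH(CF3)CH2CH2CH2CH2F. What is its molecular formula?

C11H18F4O

Atom tally by fragment:
  OHCCH2 → C:2 H:3 O:1
  CH2 → C:1 H:2
  CH2 → C:1 H:2
  CH2 → C:1 H:2
  CH(CF3) → C:2 H:1 F:3
  CH2 → C:1 H:2
  CH2 → C:1 H:2
  CH2 → C:1 H:2
  CH2F → C:1 H:2 F:1
Element totals:
  C: 11
  H: 18
  F: 4
  O: 1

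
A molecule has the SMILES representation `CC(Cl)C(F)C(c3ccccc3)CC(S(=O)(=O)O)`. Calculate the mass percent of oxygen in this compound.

Atom tally by fragment:
  CH3 → C:1 H:3
  CH(Cl) → C:1 H:1 Cl:1
  CH(F) → C:1 H:1 F:1
  CH(C6H5) → C:7 H:6
  CH2 → C:1 H:2
  CH2SO3H → C:1 H:3 S:1 O:3
Element totals:
  C: 12
  H: 16
  Cl: 1
  F: 1
  O: 3
  S: 1
Molecular formula: C12H16ClFO3S.
Molar mass = 294.765 g/mol.
Mass from O: 3 × 15.999 = 47.997 g/mol.
%O = 47.997 / 294.765 × 100 = 16.28%.

16.28%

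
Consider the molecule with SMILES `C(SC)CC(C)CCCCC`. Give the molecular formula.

C10H22S

Atom tally by fragment:
  CH3SCH2 → C:2 H:5 S:1
  CH2 → C:1 H:2
  CH(CH3) → C:2 H:4
  CH2 → C:1 H:2
  CH2 → C:1 H:2
  CH2 → C:1 H:2
  CH2 → C:1 H:2
  CH3 → C:1 H:3
Element totals:
  C: 10
  H: 22
  S: 1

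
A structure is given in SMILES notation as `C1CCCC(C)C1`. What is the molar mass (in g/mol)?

Atom tally by fragment:
  cyclohexane ring core → C:6 H:12
  (− 1 ring H displaced by substituents)
  + CH3 → C:1 H:3
Element totals:
  C: 7
  H: 14
Molecular formula: C7H14.
  M = 7(12.011) + 14(1.008)
    = 84.077 + 14.112 = 98.189

98.19 g/mol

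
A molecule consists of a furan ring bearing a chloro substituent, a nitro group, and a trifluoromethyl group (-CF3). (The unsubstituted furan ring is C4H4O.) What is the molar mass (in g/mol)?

215.51 g/mol

Atom tally by fragment:
  furan ring core → C:4 H:4 O:1
  (− 3 ring H displaced by substituents)
  + Cl → Cl:1
  + NO2 → N:1 O:2
  + CF3 → C:1 F:3
Element totals:
  C: 5
  H: 1
  Cl: 1
  F: 3
  N: 1
  O: 3
Molecular formula: C5HClF3NO3.
  M = 5(12.011) + 1.008 + 35.45 + 3(18.998) + 14.007 + 3(15.999)
    = 60.055 + 1.008 + 35.450 + 56.994 + 14.007 + 47.997 = 215.511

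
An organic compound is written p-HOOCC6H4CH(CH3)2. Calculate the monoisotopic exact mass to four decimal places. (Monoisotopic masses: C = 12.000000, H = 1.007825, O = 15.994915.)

164.0837

Atom tally by fragment:
  benzene ring core → C:6 H:6
  (− 2 ring H displaced by substituents)
  + COOH → C:1 H:1 O:2
  + CH(CH3)2 → C:3 H:7
Element totals:
  C: 10
  H: 12
  O: 2
Molecular formula: C10H12O2.
  M = 10(12.0) + 12(1.007825) + 2(15.994915)
    = 120.000000 + 12.093900 + 31.989830 = 164.083730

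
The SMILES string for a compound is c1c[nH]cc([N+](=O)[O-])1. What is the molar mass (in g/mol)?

Atom tally by fragment:
  pyrrole ring core → C:4 H:5 N:1
  (− 1 ring H displaced by substituents)
  + NO2 → N:1 O:2
Element totals:
  C: 4
  H: 4
  N: 2
  O: 2
Molecular formula: C4H4N2O2.
  M = 4(12.011) + 4(1.008) + 2(14.007) + 2(15.999)
    = 48.044 + 4.032 + 28.014 + 31.998 = 112.088

112.09 g/mol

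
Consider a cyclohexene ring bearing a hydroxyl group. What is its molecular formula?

C6H10O

Atom tally by fragment:
  cyclohexene ring core → C:6 H:10
  (− 1 ring H displaced by substituents)
  + OH → O:1 H:1
Element totals:
  C: 6
  H: 10
  O: 1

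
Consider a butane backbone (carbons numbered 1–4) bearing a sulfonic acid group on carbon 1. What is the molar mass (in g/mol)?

138.18 g/mol

Atom tally by fragment:
  HO3SCH2 → C:1 H:3 S:1 O:3
  CH2 → C:1 H:2
  CH2 → C:1 H:2
  CH3 → C:1 H:3
Element totals:
  C: 4
  H: 10
  O: 3
  S: 1
Molecular formula: C4H10O3S.
  M = 4(12.011) + 10(1.008) + 3(15.999) + 32.06
    = 48.044 + 10.080 + 47.997 + 32.060 = 138.181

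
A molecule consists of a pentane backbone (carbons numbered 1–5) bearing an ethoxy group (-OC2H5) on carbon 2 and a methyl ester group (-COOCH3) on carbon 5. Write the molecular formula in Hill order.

Atom tally by fragment:
  CH3 → C:1 H:3
  CH(OC2H5) → C:3 H:6 O:1
  CH2 → C:1 H:2
  CH2 → C:1 H:2
  CH2COOCH3 → C:3 H:5 O:2
Element totals:
  C: 9
  H: 18
  O: 3

C9H18O3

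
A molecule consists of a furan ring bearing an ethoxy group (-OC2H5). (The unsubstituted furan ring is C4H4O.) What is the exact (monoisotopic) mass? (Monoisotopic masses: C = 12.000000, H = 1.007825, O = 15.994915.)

Atom tally by fragment:
  furan ring core → C:4 H:4 O:1
  (− 1 ring H displaced by substituents)
  + OC2H5 → C:2 H:5 O:1
Element totals:
  C: 6
  H: 8
  O: 2
Molecular formula: C6H8O2.
  M = 6(12.0) + 8(1.007825) + 2(15.994915)
    = 72.000000 + 8.062600 + 31.989830 = 112.052430

112.0524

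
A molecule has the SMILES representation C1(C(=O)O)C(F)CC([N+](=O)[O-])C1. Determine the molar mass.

177.13 g/mol

Atom tally by fragment:
  cyclopentane ring core → C:5 H:10
  (− 3 ring H displaced by substituents)
  + COOH → C:1 H:1 O:2
  + F → F:1
  + NO2 → N:1 O:2
Element totals:
  C: 6
  H: 8
  F: 1
  N: 1
  O: 4
Molecular formula: C6H8FNO4.
  M = 6(12.011) + 8(1.008) + 18.998 + 14.007 + 4(15.999)
    = 72.066 + 8.064 + 18.998 + 14.007 + 63.996 = 177.131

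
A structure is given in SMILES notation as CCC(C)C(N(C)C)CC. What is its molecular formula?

Atom tally by fragment:
  CH3 → C:1 H:3
  CH2 → C:1 H:2
  CH(CH3) → C:2 H:4
  CH(N(CH3)2) → C:3 H:7 N:1
  CH2 → C:1 H:2
  CH3 → C:1 H:3
Element totals:
  C: 9
  H: 21
  N: 1

C9H21N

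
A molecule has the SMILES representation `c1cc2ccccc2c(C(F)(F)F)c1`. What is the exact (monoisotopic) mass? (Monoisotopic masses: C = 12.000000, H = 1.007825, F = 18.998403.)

196.0500

Atom tally by fragment:
  naphthalene ring system core → C:10 H:8
  (− 1 ring H displaced by substituents)
  + CF3 → C:1 F:3
Element totals:
  C: 11
  H: 7
  F: 3
Molecular formula: C11H7F3.
  M = 11(12.0) + 7(1.007825) + 3(18.998403)
    = 132.000000 + 7.054775 + 56.995209 = 196.049984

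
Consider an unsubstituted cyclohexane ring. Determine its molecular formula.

Atom tally by fragment:
  cyclohexane ring core → C:6 H:12
Element totals:
  C: 6
  H: 12

C6H12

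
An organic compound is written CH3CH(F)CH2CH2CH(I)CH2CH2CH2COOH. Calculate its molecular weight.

Element totals:
  C: 9
  H: 16
  F: 1
  I: 1
  O: 2
Molecular formula: C9H16FIO2.
  M = 9(12.011) + 16(1.008) + 18.998 + 126.904 + 2(15.999)
    = 108.099 + 16.128 + 18.998 + 126.904 + 31.998 = 302.127

302.13 g/mol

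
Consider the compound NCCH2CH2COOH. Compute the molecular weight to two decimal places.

99.09 g/mol

Atom tally by fragment:
  NCCH2 → C:2 H:2 N:1
  CH2COOH → C:2 H:3 O:2
Element totals:
  C: 4
  H: 5
  N: 1
  O: 2
Molecular formula: C4H5NO2.
  M = 4(12.011) + 5(1.008) + 14.007 + 2(15.999)
    = 48.044 + 5.040 + 14.007 + 31.998 = 99.089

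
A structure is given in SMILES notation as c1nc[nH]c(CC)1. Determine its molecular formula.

C5H8N2

Atom tally by fragment:
  imidazole ring core → C:3 H:4 N:2
  (− 1 ring H displaced by substituents)
  + C2H5 → C:2 H:5
Element totals:
  C: 5
  H: 8
  N: 2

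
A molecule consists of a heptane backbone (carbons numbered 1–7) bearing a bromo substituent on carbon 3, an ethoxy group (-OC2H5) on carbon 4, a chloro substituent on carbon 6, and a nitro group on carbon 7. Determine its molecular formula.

Atom tally by fragment:
  CH3 → C:1 H:3
  CH2 → C:1 H:2
  CH(Br) → C:1 H:1 Br:1
  CH(OC2H5) → C:3 H:6 O:1
  CH2 → C:1 H:2
  CH(Cl) → C:1 H:1 Cl:1
  CH2NO2 → C:1 H:2 N:1 O:2
Element totals:
  C: 9
  H: 17
  Br: 1
  Cl: 1
  N: 1
  O: 3

C9H17BrClNO3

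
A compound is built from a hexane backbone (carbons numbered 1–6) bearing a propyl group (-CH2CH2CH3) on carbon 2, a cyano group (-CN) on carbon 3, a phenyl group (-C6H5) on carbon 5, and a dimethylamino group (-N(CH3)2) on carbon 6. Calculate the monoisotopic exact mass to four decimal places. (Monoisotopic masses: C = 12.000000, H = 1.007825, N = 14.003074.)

272.2252

Atom tally by fragment:
  CH3 → C:1 H:3
  CH(CH2CH2CH3) → C:4 H:8
  CH(CN) → C:2 H:1 N:1
  CH2 → C:1 H:2
  CH(C6H5) → C:7 H:6
  CH2N(CH3)2 → C:3 H:8 N:1
Element totals:
  C: 18
  H: 28
  N: 2
Molecular formula: C18H28N2.
  M = 18(12.0) + 28(1.007825) + 2(14.003074)
    = 216.000000 + 28.219100 + 28.006148 = 272.225248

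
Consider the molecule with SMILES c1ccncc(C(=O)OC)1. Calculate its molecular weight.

137.14 g/mol

Atom tally by fragment:
  pyridine ring core → C:5 H:5 N:1
  (− 1 ring H displaced by substituents)
  + COOCH3 → C:2 H:3 O:2
Element totals:
  C: 7
  H: 7
  N: 1
  O: 2
Molecular formula: C7H7NO2.
  M = 7(12.011) + 7(1.008) + 14.007 + 2(15.999)
    = 84.077 + 7.056 + 14.007 + 31.998 = 137.138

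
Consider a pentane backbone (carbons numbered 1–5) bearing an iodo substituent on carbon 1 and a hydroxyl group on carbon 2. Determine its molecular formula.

Atom tally by fragment:
  ICH2 → C:1 H:2 I:1
  CH(OH) → C:1 H:2 O:1
  CH2 → C:1 H:2
  CH2 → C:1 H:2
  CH3 → C:1 H:3
Element totals:
  C: 5
  H: 11
  I: 1
  O: 1

C5H11IO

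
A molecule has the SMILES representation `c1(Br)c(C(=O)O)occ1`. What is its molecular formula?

C5H3BrO3

Atom tally by fragment:
  furan ring core → C:4 H:4 O:1
  (− 2 ring H displaced by substituents)
  + Br → Br:1
  + COOH → C:1 H:1 O:2
Element totals:
  C: 5
  H: 3
  Br: 1
  O: 3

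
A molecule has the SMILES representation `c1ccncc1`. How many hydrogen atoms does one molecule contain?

5

Atom tally by fragment:
  pyridine ring core → C:5 H:5 N:1
Element totals:
  C: 5
  H: 5
  N: 1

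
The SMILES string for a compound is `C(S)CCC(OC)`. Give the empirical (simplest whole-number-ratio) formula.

Atom tally by fragment:
  HSCH2 → C:1 H:3 S:1
  CH2 → C:1 H:2
  CH2 → C:1 H:2
  CH2OCH3 → C:2 H:5 O:1
Element totals:
  C: 5
  H: 12
  O: 1
  S: 1
Molecular formula: C5H12OS.
gcd of subscripts (5, 12, 1, 1) = 1, so the empirical formula equals the molecular formula.

C5H12OS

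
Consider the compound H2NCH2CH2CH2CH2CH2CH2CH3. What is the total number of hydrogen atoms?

Element totals:
  C: 7
  H: 17
  N: 1

17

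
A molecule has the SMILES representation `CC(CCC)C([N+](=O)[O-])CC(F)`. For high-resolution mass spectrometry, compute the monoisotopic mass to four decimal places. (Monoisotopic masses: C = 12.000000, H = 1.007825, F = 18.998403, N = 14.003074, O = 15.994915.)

Atom tally by fragment:
  CH3 → C:1 H:3
  CH(CH2CH2CH3) → C:4 H:8
  CH(NO2) → C:1 H:1 N:1 O:2
  CH2 → C:1 H:2
  CH2F → C:1 H:2 F:1
Element totals:
  C: 8
  H: 16
  F: 1
  N: 1
  O: 2
Molecular formula: C8H16FNO2.
  M = 8(12.0) + 16(1.007825) + 18.998403 + 14.003074 + 2(15.994915)
    = 96.000000 + 16.125200 + 18.998403 + 14.003074 + 31.989830 = 177.116507

177.1165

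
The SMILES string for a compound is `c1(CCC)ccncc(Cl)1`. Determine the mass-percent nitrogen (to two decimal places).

9.00%

Atom tally by fragment:
  pyridine ring core → C:5 H:5 N:1
  (− 2 ring H displaced by substituents)
  + CH2CH2CH3 → C:3 H:7
  + Cl → Cl:1
Element totals:
  C: 8
  H: 10
  Cl: 1
  N: 1
Molecular formula: C8H10ClN.
Molar mass = 155.625 g/mol.
Mass from N: 1 × 14.007 = 14.007 g/mol.
%N = 14.007 / 155.625 × 100 = 9.00%.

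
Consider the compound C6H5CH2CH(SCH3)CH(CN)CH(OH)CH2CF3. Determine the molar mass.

303.34 g/mol

Atom tally by fragment:
  C6H5CH2 → C:7 H:7
  CH(SCH3) → C:2 H:4 S:1
  CH(CN) → C:2 H:1 N:1
  CH(OH) → C:1 H:2 O:1
  CH2CF3 → C:2 H:2 F:3
Element totals:
  C: 14
  H: 16
  F: 3
  N: 1
  O: 1
  S: 1
Molecular formula: C14H16F3NOS.
  M = 14(12.011) + 16(1.008) + 3(18.998) + 14.007 + 15.999 + 32.06
    = 168.154 + 16.128 + 56.994 + 14.007 + 15.999 + 32.060 = 303.342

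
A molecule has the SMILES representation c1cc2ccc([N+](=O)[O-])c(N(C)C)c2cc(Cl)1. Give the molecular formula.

C12H11ClN2O2

Atom tally by fragment:
  naphthalene ring system core → C:10 H:8
  (− 3 ring H displaced by substituents)
  + NO2 → N:1 O:2
  + N(CH3)2 → N:1 C:2 H:6
  + Cl → Cl:1
Element totals:
  C: 12
  H: 11
  Cl: 1
  N: 2
  O: 2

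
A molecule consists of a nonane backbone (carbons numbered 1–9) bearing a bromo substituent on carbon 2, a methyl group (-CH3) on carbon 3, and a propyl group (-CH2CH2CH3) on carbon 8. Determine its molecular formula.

Atom tally by fragment:
  CH3 → C:1 H:3
  CH(Br) → C:1 H:1 Br:1
  CH(CH3) → C:2 H:4
  CH2 → C:1 H:2
  CH2 → C:1 H:2
  CH2 → C:1 H:2
  CH2 → C:1 H:2
  CH(CH2CH2CH3) → C:4 H:8
  CH3 → C:1 H:3
Element totals:
  C: 13
  H: 27
  Br: 1

C13H27Br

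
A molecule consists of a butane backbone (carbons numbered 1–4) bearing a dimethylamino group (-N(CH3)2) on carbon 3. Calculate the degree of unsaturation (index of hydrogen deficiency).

0

Atom tally by fragment:
  CH3 → C:1 H:3
  CH2 → C:1 H:2
  CH(N(CH3)2) → C:3 H:7 N:1
  CH3 → C:1 H:3
Element totals:
  C: 6
  H: 15
  N: 1
Molecular formula: C6H15N.
DoU = (2C + 2 + N − H − X) / 2 = (2·6 + 2 + 1 − 15 − 0) / 2 = 0.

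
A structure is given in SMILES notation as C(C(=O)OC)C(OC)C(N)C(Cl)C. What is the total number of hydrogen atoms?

16

Atom tally by fragment:
  CH3OOCCH2 → C:3 H:5 O:2
  CH(OCH3) → C:2 H:4 O:1
  CH(NH2) → C:1 H:3 N:1
  CH(Cl) → C:1 H:1 Cl:1
  CH3 → C:1 H:3
Element totals:
  C: 8
  H: 16
  Cl: 1
  N: 1
  O: 3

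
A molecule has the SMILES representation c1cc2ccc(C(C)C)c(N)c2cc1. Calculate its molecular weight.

Atom tally by fragment:
  naphthalene ring system core → C:10 H:8
  (− 2 ring H displaced by substituents)
  + CH(CH3)2 → C:3 H:7
  + NH2 → N:1 H:2
Element totals:
  C: 13
  H: 15
  N: 1
Molecular formula: C13H15N.
  M = 13(12.011) + 15(1.008) + 14.007
    = 156.143 + 15.120 + 14.007 = 185.270

185.27 g/mol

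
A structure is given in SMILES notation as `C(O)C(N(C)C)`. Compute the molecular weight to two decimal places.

89.14 g/mol

Atom tally by fragment:
  HOCH2 → C:1 H:3 O:1
  CH2N(CH3)2 → C:3 H:8 N:1
Element totals:
  C: 4
  H: 11
  N: 1
  O: 1
Molecular formula: C4H11NO.
  M = 4(12.011) + 11(1.008) + 14.007 + 15.999
    = 48.044 + 11.088 + 14.007 + 15.999 = 89.138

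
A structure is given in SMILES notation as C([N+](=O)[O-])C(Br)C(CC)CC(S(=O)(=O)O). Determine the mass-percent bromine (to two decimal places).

Atom tally by fragment:
  O2NCH2 → C:1 H:2 N:1 O:2
  CH(Br) → C:1 H:1 Br:1
  CH(C2H5) → C:3 H:6
  CH2 → C:1 H:2
  CH2SO3H → C:1 H:3 S:1 O:3
Element totals:
  C: 7
  H: 14
  Br: 1
  N: 1
  O: 5
  S: 1
Molecular formula: C7H14BrNO5S.
Molar mass = 304.155 g/mol.
Mass from Br: 1 × 79.904 = 79.904 g/mol.
%Br = 79.904 / 304.155 × 100 = 26.27%.

26.27%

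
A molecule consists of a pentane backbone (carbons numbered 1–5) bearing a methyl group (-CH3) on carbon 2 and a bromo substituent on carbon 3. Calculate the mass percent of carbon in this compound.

43.66%

Atom tally by fragment:
  CH3 → C:1 H:3
  CH(CH3) → C:2 H:4
  CH(Br) → C:1 H:1 Br:1
  CH2 → C:1 H:2
  CH3 → C:1 H:3
Element totals:
  C: 6
  H: 13
  Br: 1
Molecular formula: C6H13Br.
Molar mass = 165.074 g/mol.
Mass from C: 6 × 12.011 = 72.066 g/mol.
%C = 72.066 / 165.074 × 100 = 43.66%.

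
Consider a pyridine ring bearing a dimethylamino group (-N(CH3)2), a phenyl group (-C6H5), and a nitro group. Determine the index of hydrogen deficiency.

9

Atom tally by fragment:
  pyridine ring core → C:5 H:5 N:1
  (− 3 ring H displaced by substituents)
  + N(CH3)2 → N:1 C:2 H:6
  + C6H5 → C:6 H:5
  + NO2 → N:1 O:2
Element totals:
  C: 13
  H: 13
  N: 3
  O: 2
Molecular formula: C13H13N3O2.
DoU = (2C + 2 + N − H − X) / 2 = (2·13 + 2 + 3 − 13 − 0) / 2 = 9.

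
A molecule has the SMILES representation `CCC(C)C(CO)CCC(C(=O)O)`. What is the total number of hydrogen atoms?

20

Atom tally by fragment:
  CH3 → C:1 H:3
  CH2 → C:1 H:2
  CH(CH3) → C:2 H:4
  CH(CH2OH) → C:2 H:4 O:1
  CH2 → C:1 H:2
  CH2 → C:1 H:2
  CH2COOH → C:2 H:3 O:2
Element totals:
  C: 10
  H: 20
  O: 3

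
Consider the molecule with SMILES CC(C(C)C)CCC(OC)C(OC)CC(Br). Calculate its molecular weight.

295.26 g/mol

Atom tally by fragment:
  CH3 → C:1 H:3
  CH(CH(CH3)2) → C:4 H:8
  CH2 → C:1 H:2
  CH2 → C:1 H:2
  CH(OCH3) → C:2 H:4 O:1
  CH(OCH3) → C:2 H:4 O:1
  CH2 → C:1 H:2
  CH2Br → C:1 H:2 Br:1
Element totals:
  C: 13
  H: 27
  Br: 1
  O: 2
Molecular formula: C13H27BrO2.
  M = 13(12.011) + 27(1.008) + 79.904 + 2(15.999)
    = 156.143 + 27.216 + 79.904 + 31.998 = 295.261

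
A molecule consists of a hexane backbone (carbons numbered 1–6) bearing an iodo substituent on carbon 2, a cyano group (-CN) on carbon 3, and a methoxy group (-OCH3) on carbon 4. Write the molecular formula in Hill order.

C8H14INO

Atom tally by fragment:
  CH3 → C:1 H:3
  CH(I) → C:1 H:1 I:1
  CH(CN) → C:2 H:1 N:1
  CH(OCH3) → C:2 H:4 O:1
  CH2 → C:1 H:2
  CH3 → C:1 H:3
Element totals:
  C: 8
  H: 14
  I: 1
  N: 1
  O: 1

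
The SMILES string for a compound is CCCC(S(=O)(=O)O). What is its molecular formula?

Atom tally by fragment:
  CH3 → C:1 H:3
  CH2 → C:1 H:2
  CH2 → C:1 H:2
  CH2SO3H → C:1 H:3 S:1 O:3
Element totals:
  C: 4
  H: 10
  O: 3
  S: 1

C4H10O3S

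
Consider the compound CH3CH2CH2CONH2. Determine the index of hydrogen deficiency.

Element totals:
  C: 4
  H: 9
  N: 1
  O: 1
Molecular formula: C4H9NO.
DoU = (2C + 2 + N − H − X) / 2 = (2·4 + 2 + 1 − 9 − 0) / 2 = 1.

1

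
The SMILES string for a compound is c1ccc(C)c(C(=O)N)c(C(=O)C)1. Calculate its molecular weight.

177.20 g/mol

Atom tally by fragment:
  benzene ring core → C:6 H:6
  (− 3 ring H displaced by substituents)
  + CH3 → C:1 H:3
  + CONH2 → C:1 H:2 O:1 N:1
  + COCH3 → C:2 H:3 O:1
Element totals:
  C: 10
  H: 11
  N: 1
  O: 2
Molecular formula: C10H11NO2.
  M = 10(12.011) + 11(1.008) + 14.007 + 2(15.999)
    = 120.110 + 11.088 + 14.007 + 31.998 = 177.203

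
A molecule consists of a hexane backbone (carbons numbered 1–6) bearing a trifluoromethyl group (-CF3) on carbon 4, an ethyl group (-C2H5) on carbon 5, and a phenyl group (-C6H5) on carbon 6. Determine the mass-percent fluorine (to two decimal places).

Atom tally by fragment:
  CH3 → C:1 H:3
  CH2 → C:1 H:2
  CH2 → C:1 H:2
  CH(CF3) → C:2 H:1 F:3
  CH(C2H5) → C:3 H:6
  CH2C6H5 → C:7 H:7
Element totals:
  C: 15
  H: 21
  F: 3
Molecular formula: C15H21F3.
Molar mass = 258.327 g/mol.
Mass from F: 3 × 18.998 = 56.994 g/mol.
%F = 56.994 / 258.327 × 100 = 22.06%.

22.06%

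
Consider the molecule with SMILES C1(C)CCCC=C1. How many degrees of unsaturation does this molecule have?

Atom tally by fragment:
  cyclohexene ring core → C:6 H:10
  (− 1 ring H displaced by substituents)
  + CH3 → C:1 H:3
Element totals:
  C: 7
  H: 12
Molecular formula: C7H12.
DoU = (2C + 2 + N − H − X) / 2 = (2·7 + 2 + 0 − 12 − 0) / 2 = 2.

2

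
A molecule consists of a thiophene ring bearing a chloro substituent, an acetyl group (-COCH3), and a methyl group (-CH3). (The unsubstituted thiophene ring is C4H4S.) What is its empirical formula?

Atom tally by fragment:
  thiophene ring core → C:4 H:4 S:1
  (− 3 ring H displaced by substituents)
  + Cl → Cl:1
  + COCH3 → C:2 H:3 O:1
  + CH3 → C:1 H:3
Element totals:
  C: 7
  H: 7
  Cl: 1
  O: 1
  S: 1
Molecular formula: C7H7ClOS.
gcd of subscripts (7, 1, 7, 1, 1) = 1, so the empirical formula equals the molecular formula.

C7H7ClOS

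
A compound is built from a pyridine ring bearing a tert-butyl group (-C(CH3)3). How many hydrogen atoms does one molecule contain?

13

Atom tally by fragment:
  pyridine ring core → C:5 H:5 N:1
  (− 1 ring H displaced by substituents)
  + C(CH3)3 → C:4 H:9
Element totals:
  C: 9
  H: 13
  N: 1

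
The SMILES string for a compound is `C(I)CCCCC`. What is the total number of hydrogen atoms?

13

Atom tally by fragment:
  ICH2 → C:1 H:2 I:1
  CH2 → C:1 H:2
  CH2 → C:1 H:2
  CH2 → C:1 H:2
  CH2 → C:1 H:2
  CH3 → C:1 H:3
Element totals:
  C: 6
  H: 13
  I: 1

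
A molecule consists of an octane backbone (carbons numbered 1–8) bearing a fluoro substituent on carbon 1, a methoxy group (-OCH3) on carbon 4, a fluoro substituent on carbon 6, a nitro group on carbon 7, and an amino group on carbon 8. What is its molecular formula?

C9H18F2N2O3

Atom tally by fragment:
  FCH2 → C:1 H:2 F:1
  CH2 → C:1 H:2
  CH2 → C:1 H:2
  CH(OCH3) → C:2 H:4 O:1
  CH2 → C:1 H:2
  CH(F) → C:1 H:1 F:1
  CH(NO2) → C:1 H:1 N:1 O:2
  CH2NH2 → C:1 H:4 N:1
Element totals:
  C: 9
  H: 18
  F: 2
  N: 2
  O: 3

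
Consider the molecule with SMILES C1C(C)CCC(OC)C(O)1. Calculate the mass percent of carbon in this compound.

66.63%

Atom tally by fragment:
  cyclohexane ring core → C:6 H:12
  (− 3 ring H displaced by substituents)
  + CH3 → C:1 H:3
  + OCH3 → C:1 H:3 O:1
  + OH → O:1 H:1
Element totals:
  C: 8
  H: 16
  O: 2
Molecular formula: C8H16O2.
Molar mass = 144.214 g/mol.
Mass from C: 8 × 12.011 = 96.088 g/mol.
%C = 96.088 / 144.214 × 100 = 66.63%.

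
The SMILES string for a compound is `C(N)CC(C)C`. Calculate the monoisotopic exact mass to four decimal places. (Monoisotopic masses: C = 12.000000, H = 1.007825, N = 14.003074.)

Atom tally by fragment:
  H2NCH2 → C:1 H:4 N:1
  CH2 → C:1 H:2
  CH(CH3) → C:2 H:4
  CH3 → C:1 H:3
Element totals:
  C: 5
  H: 13
  N: 1
Molecular formula: C5H13N.
  M = 5(12.0) + 13(1.007825) + 14.003074
    = 60.000000 + 13.101725 + 14.003074 = 87.104799

87.1048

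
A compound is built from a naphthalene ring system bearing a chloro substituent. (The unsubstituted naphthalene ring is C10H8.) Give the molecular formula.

Atom tally by fragment:
  naphthalene ring system core → C:10 H:8
  (− 1 ring H displaced by substituents)
  + Cl → Cl:1
Element totals:
  C: 10
  H: 7
  Cl: 1

C10H7Cl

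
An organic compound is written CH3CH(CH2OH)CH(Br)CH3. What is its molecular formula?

C5H11BrO

Atom tally by fragment:
  CH3 → C:1 H:3
  CH(CH2OH) → C:2 H:4 O:1
  CH(Br) → C:1 H:1 Br:1
  CH3 → C:1 H:3
Element totals:
  C: 5
  H: 11
  Br: 1
  O: 1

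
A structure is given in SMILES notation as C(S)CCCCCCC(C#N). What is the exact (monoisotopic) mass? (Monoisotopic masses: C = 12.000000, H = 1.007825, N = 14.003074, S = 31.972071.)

171.1082

Atom tally by fragment:
  HSCH2 → C:1 H:3 S:1
  CH2 → C:1 H:2
  CH2 → C:1 H:2
  CH2 → C:1 H:2
  CH2 → C:1 H:2
  CH2 → C:1 H:2
  CH2 → C:1 H:2
  CH2CN → C:2 H:2 N:1
Element totals:
  C: 9
  H: 17
  N: 1
  S: 1
Molecular formula: C9H17NS.
  M = 9(12.0) + 17(1.007825) + 14.003074 + 31.972071
    = 108.000000 + 17.133025 + 14.003074 + 31.972071 = 171.108170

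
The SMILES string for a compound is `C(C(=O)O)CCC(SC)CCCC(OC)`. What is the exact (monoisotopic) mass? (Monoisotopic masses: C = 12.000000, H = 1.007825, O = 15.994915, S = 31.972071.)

234.1290

Atom tally by fragment:
  HOOCCH2 → C:2 H:3 O:2
  CH2 → C:1 H:2
  CH2 → C:1 H:2
  CH(SCH3) → C:2 H:4 S:1
  CH2 → C:1 H:2
  CH2 → C:1 H:2
  CH2 → C:1 H:2
  CH2OCH3 → C:2 H:5 O:1
Element totals:
  C: 11
  H: 22
  O: 3
  S: 1
Molecular formula: C11H22O3S.
  M = 11(12.0) + 22(1.007825) + 3(15.994915) + 31.972071
    = 132.000000 + 22.172150 + 47.984745 + 31.972071 = 234.128966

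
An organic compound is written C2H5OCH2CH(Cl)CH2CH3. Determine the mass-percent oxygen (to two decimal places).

11.71%

Atom tally by fragment:
  C2H5OCH2 → C:3 H:7 O:1
  CH(Cl) → C:1 H:1 Cl:1
  CH2 → C:1 H:2
  CH3 → C:1 H:3
Element totals:
  C: 6
  H: 13
  Cl: 1
  O: 1
Molecular formula: C6H13ClO.
Molar mass = 136.619 g/mol.
Mass from O: 1 × 15.999 = 15.999 g/mol.
%O = 15.999 / 136.619 × 100 = 11.71%.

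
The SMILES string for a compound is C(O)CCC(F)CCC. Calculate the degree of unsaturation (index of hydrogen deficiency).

0

Atom tally by fragment:
  HOCH2 → C:1 H:3 O:1
  CH2 → C:1 H:2
  CH2 → C:1 H:2
  CH(F) → C:1 H:1 F:1
  CH2 → C:1 H:2
  CH2 → C:1 H:2
  CH3 → C:1 H:3
Element totals:
  C: 7
  H: 15
  F: 1
  O: 1
Molecular formula: C7H15FO.
DoU = (2C + 2 + N − H − X) / 2 = (2·7 + 2 + 0 − 15 − 1) / 2 = 0.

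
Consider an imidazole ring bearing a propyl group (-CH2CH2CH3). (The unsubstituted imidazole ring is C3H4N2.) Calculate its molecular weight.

Atom tally by fragment:
  imidazole ring core → C:3 H:4 N:2
  (− 1 ring H displaced by substituents)
  + CH2CH2CH3 → C:3 H:7
Element totals:
  C: 6
  H: 10
  N: 2
Molecular formula: C6H10N2.
  M = 6(12.011) + 10(1.008) + 2(14.007)
    = 72.066 + 10.080 + 28.014 = 110.160

110.16 g/mol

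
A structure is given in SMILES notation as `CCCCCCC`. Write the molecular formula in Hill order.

Atom tally by fragment:
  CH3 → C:1 H:3
  CH2 → C:1 H:2
  CH2 → C:1 H:2
  CH2 → C:1 H:2
  CH2 → C:1 H:2
  CH2 → C:1 H:2
  CH3 → C:1 H:3
Element totals:
  C: 7
  H: 16

C7H16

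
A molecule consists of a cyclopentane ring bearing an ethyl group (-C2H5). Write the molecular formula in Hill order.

Atom tally by fragment:
  cyclopentane ring core → C:5 H:10
  (− 1 ring H displaced by substituents)
  + C2H5 → C:2 H:5
Element totals:
  C: 7
  H: 14

C7H14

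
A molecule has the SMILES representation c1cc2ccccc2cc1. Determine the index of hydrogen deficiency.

Atom tally by fragment:
  naphthalene ring system core → C:10 H:8
Element totals:
  C: 10
  H: 8
Molecular formula: C10H8.
DoU = (2C + 2 + N − H − X) / 2 = (2·10 + 2 + 0 − 8 − 0) / 2 = 7.

7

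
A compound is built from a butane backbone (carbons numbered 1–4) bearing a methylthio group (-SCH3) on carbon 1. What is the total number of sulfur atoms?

1

Atom tally by fragment:
  CH3SCH2 → C:2 H:5 S:1
  CH2 → C:1 H:2
  CH2 → C:1 H:2
  CH3 → C:1 H:3
Element totals:
  C: 5
  H: 12
  S: 1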